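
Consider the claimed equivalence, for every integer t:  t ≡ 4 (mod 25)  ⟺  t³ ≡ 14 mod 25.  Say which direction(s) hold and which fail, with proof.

(⟸) Suppose t³ ≡ 14 (mod 25). The only residue r in {0, …, 24} with r³ ≡ 14 (mod 25) is r = 4, so t ≡ 4 (mod 25).

(⟹) Suppose t ≡ 4 (mod 25). Write t = 25j + 4. Then (25j + 4)³ = 15625j³ + 7500j² + 1200j + 64 = 25(625j³ + 300j² + 48j + 2) + 14, so t³ ≡ 14 (mod 25).

Equivalent; both directions hold.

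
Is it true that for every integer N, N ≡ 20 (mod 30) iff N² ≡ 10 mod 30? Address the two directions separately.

The forward direction holds; the converse fails.

[⇒] Suppose N ≡ 20 (mod 30). Write N = 30j + 20. Then (30j + 20)² = 900j² + 1200j + 400 = 30(30j² + 40j + 13) + 10, so N² ≡ 10 (mod 30).

[⇐] This fails: take N = 10. Then 10² = 100 ≡ 10 (mod 30), yet 10 ≡ 10 (mod 30), not 20.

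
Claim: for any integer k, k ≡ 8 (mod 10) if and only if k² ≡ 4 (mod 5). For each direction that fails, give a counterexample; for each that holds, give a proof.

(⟹) Suppose k ≡ 8 (mod 10). Then k² ≡ 8² = 64 (mod 10), and since 5 ∣ 10, also k² ≡ 4 (mod 5).

(⟸) This fails: take k = 2. Then 2² = 4 ≡ 4 (mod 5), yet 2 ≡ 2 (mod 10), not 8.

Only the forward implication holds.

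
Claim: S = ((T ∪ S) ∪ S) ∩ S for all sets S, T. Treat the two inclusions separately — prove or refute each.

Both inclusions hold.

Reverse inclusion. Let x ∈ ((T ∪ S) ∪ S) ∩ S. Then either x ∈ S and x ∉ T; or x ∈ S ∩ T. In each case x ∈ S, so ((T ∪ S) ∪ S) ∩ S ⊆ S.

Forward inclusion. Let x ∈ S. Then either x ∈ S and x ∉ T; or x ∈ S ∩ T. In each case x ∈ ((T ∪ S) ∪ S) ∩ S, so S ⊆ ((T ∪ S) ∪ S) ∩ S.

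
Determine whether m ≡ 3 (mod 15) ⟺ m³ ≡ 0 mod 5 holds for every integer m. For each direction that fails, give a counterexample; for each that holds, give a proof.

(⇒) fails and (⇐) fails.

[⇒] This fails: take m = 3. Then 3 ≡ 3 (mod 15), but 3³ = 27 ≡ 2 (mod 5), not 0.

[⇐] This fails: take m = 0. Then 0³ = 0 ≡ 0 (mod 5), yet 0 ≡ 0 (mod 15), not 3.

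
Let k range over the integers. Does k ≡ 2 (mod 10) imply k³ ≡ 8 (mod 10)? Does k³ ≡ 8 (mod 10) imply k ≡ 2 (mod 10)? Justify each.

Both implications hold.

(⇒) Suppose k ≡ 2 (mod 10). Write k = 10j + 2. Then (10j + 2)³ = 1000j³ + 600j² + 120j + 8 = 10(100j³ + 60j² + 12j) + 8, so k³ ≡ 8 (mod 10).

(⇐) For the converse, argue contrapositively. If k ≢ 2 (mod 10), then k is congruent to one of 0, 1, 3, 4, 5, 6, 7, 8, 9 modulo 10, and these give k³ ≡ 0, 1, 7, 4, 5, 6, 3, 2, 9 respectively — never 8.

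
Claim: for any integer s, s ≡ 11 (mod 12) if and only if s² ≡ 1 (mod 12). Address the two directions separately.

(←) This fails: take s = 1. Then 1² = 1 ≡ 1 (mod 12), yet 1 ≡ 1 (mod 12), not 11.

(→) Suppose s ≡ 11 (mod 12). Write s = 12j + 11. Then (12j + 11)² = 144j² + 264j + 121 = 12(12j² + 22j + 10) + 1, so s² ≡ 1 (mod 12).

Only the forward implication holds.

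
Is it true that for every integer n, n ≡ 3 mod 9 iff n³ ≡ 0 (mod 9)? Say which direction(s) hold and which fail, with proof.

Only the forward direction holds.

[⇒] Suppose n ≡ 3 mod 9. Write n = 9j + 3. Then (9j + 3)³ = 729j³ + 729j² + 243j + 27 = 9(81j³ + 81j² + 27j + 3) + 0, so n³ ≡ 0 (mod 9).

[⇐] This fails: take n = 0. Then 0³ = 0 ≡ 0 (mod 9), yet 0 ≡ 0 (mod 9), not 3.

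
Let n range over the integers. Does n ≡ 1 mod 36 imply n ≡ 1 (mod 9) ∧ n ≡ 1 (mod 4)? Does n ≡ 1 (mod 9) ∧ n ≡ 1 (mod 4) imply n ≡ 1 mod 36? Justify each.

Both implications hold.

(⇒) Suppose n ≡ 1 (mod 36); write n = 36j + 1. Since 9 ∣ 36, reducing mod 9 gives n ≡ 1 (mod 9); since 4 ∣ 36, reducing mod 4 gives n ≡ 1 (mod 4).

(⇐) Conversely, if n ≡ 1 (mod 9) and n ≡ 1 (mod 4), then by the Chinese remainder theorem n ≡ 1 (mod 36). This is exactly n ≡ 1 (mod 36).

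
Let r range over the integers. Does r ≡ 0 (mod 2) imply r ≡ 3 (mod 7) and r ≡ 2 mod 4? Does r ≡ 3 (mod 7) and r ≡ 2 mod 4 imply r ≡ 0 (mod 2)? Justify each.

(⇒) This fails: r = 0 gives 0 ≡ 0 (mod 2) but 0 ≡ 0 (mod 7), so the conjunction on the right does not hold.

(⇐) Conversely, if r ≡ 3 (mod 7) and r ≡ 2 (mod 4), then by the Chinese remainder theorem r ≡ 10 (mod 28). Since 10 ≡ 0 (mod 2) and 2 ∣ 28, we get r ≡ 0 (mod 2).

Not equivalent: only (⇐) holds.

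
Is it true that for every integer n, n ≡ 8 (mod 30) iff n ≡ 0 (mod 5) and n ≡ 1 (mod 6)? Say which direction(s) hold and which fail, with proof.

Neither direction holds.

(⟹) This fails: n = 8 gives 8 ≡ 8 (mod 30) but 8 ≡ 3 (mod 5), so the conjunction on the right does not hold.

(⟸) This fails: n = 25 satisfies both congruences on the right (25 ≡ 0 mod 5 and 25 ≡ 1 mod 6) yet 25 ≡ 25 (mod 30), not 8.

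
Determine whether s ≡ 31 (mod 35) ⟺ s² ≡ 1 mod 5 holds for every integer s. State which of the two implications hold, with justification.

The forward direction holds; the converse fails.

Converse. This fails: take s = 1. Then 1² = 1 ≡ 1 (mod 5), yet 1 ≡ 1 (mod 35), not 31.

Forward direction. Suppose s ≡ 31 (mod 35). Then s² ≡ 31² = 961 (mod 35), and since 5 ∣ 35, also s² ≡ 1 (mod 5).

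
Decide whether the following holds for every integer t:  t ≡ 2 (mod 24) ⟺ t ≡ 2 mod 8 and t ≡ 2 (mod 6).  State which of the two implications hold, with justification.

Both directions hold; the statement is true.

[⇒] Suppose t ≡ 2 (mod 24); write t = 24j + 2. Since 8 ∣ 24, reducing mod 8 gives t ≡ 2 (mod 8); since 6 ∣ 24, reducing mod 6 gives t ≡ 2 (mod 6).

[⇐] Conversely, if t ≡ 2 (mod 8) and t ≡ 2 (mod 6), then by the Chinese remainder theorem t ≡ 2 (mod 24). This is exactly t ≡ 2 (mod 24).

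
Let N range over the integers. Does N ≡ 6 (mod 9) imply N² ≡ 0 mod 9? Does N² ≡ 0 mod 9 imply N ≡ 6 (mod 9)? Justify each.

The forward direction holds; the converse fails.

Converse. This fails: take N = 0. Then 0² = 0 ≡ 0 (mod 9), yet 0 ≡ 0 (mod 9), not 6.

Forward direction. Suppose N ≡ 6 (mod 9). Write N = 9j + 6. Then (9j + 6)² = 81j² + 108j + 36 = 9(9j² + 12j + 4) + 0, so N² ≡ 0 (mod 9).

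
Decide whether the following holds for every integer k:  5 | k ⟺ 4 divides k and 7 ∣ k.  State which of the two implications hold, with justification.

(⇒) This fails: take k = 5. Certainly 5 ∣ 5, but 4 ∤ 5.

(⇐) This fails: take k = 28. Both 4 ∣ 28 and 7 ∣ 28, yet 28 is not a multiple of 5 (since 28 = 5·5 + 3), so 5 ∤ 28.

Both directions fail.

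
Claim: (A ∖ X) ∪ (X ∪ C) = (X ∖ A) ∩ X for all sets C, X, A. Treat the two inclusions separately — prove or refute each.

The sets are not equal: only the reverse inclusion holds.

(⟸) Let x ∈ (X ∖ A) ∩ X. Then either x ∈ X and x ∉ C, A; or x ∈ C ∩ X and x ∉ A. In each case x ∈ (A ∖ X) ∪ (X ∪ C), so (X ∖ A) ∩ X ⊆ (A ∖ X) ∪ (X ∪ C).

(⟹) This inclusion fails. Take C = {1}, X = ∅, A = ∅; then 1 ∈ (A ∖ X) ∪ (X ∪ C) but 1 ∉ (X ∖ A) ∩ X.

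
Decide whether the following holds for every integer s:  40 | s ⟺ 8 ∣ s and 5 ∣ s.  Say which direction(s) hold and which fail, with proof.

(←) Suppose 8 ∣ s and 5 ∣ s. Any common multiple of 8 and 5 is a multiple of their lcm; here gcd(8, 5) = 1, so lcm(8, 5) = 8·5 = 40, so 40 ∣ s.

(→) If 40 ∣ s, write s = 40q. Since 40 = 5·8, s = 8·(5q), so 8 ∣ s; and since 40 = 8·5, s = 5·(8q), so 5 ∣ s.

Both directions hold; the statement is true.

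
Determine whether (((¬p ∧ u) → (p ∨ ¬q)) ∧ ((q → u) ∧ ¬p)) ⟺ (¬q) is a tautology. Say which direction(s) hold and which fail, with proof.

(⟹) Assume the antecedent. If p is true, the antecedent cannot hold. If p is false, the antecedent forces (p = F, u = F, q = F) or (p = F, u = T, q = F), and ¬q holds there. Either way ¬q holds.

(⟸) This fails. Under p = T, u = F, q = F, the left side is false but the right side is true.

(⇒) holds; (⇐) fails.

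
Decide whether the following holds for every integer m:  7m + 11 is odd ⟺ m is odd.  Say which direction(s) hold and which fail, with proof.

Neither implication holds.

[⇒] This fails: m = 6 gives 7m + 11 = 53, which is odd, but 6 is even, not odd.

[⇐] This also fails: m = 3 is odd, but 7m + 11 = 32 is even, not odd.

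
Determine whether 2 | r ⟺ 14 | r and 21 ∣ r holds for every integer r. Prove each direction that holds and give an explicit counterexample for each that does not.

(⟹) This fails: take r = 2. Certainly 2 ∣ 2, but 14 ∤ 2.

(⟸) Suppose 14 ∣ r and 21 ∣ r. Any common multiple of 14 and 21 is a multiple of their lcm; here lcm(14, 21) = 14·21/gcd(14, 21) = 294/7 = 42, so 42 ∣ r. Since 2 ∣ 42, it follows that 2 ∣ r.

(⇒) fails; (⇐) holds.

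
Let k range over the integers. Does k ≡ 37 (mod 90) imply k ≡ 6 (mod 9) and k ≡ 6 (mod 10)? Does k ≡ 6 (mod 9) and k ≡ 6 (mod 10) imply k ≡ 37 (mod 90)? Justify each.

Forward direction. This fails: k = 37 gives 37 ≡ 37 (mod 90) but 37 ≡ 1 (mod 9), so the conjunction on the right does not hold.

Converse. This fails: k = 6 satisfies both congruences on the right (6 ≡ 6 mod 9 and 6 ≡ 6 mod 10) yet 6 ≡ 6 (mod 90), not 37.

Both directions fail.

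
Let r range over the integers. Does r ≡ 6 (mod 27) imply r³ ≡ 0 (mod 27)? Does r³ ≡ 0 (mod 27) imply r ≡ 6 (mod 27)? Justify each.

The forward direction holds; the converse fails.

(←) This fails: take r = 0. Then 0³ = 0 ≡ 0 (mod 27), yet 0 ≡ 0 (mod 27), not 6.

(→) Suppose r ≡ 6 (mod 27). Write r = 27j + 6. Then (27j + 6)³ = 19683j³ + 13122j² + 2916j + 216 = 27(729j³ + 486j² + 108j + 8) + 0, so r³ ≡ 0 (mod 27).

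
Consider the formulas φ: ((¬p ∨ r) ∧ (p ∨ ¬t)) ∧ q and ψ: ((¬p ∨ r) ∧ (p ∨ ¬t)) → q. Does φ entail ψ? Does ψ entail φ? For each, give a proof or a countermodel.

[⇐] This fails. Under r = F, t = T, p = F, q = F, the left side is false but the right side is true.

[⇒] Assume the antecedent. If p is true, the antecedent forces (r = T, t = F, p = T, q = T) or (r = T, t = T, p = T, q = T), and ((¬p ∨ r) ∧ (p ∨ ¬t)) → q holds there. If p is false, the antecedent forces (r = F, t = F, p = F, q = T) or (r = T, t = F, p = F, q = T), and ((¬p ∨ r) ∧ (p ∨ ¬t)) → q holds there. Either way ((¬p ∨ r) ∧ (p ∨ ¬t)) → q holds.

Not equivalent: only (⇒) holds.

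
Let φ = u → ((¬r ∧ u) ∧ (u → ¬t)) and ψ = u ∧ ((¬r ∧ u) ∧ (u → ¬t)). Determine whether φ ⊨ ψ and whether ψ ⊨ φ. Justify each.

(⇒) fails; (⇐) holds.

(⟹) This fails. Under t = F, r = F, u = F, the left side is true but the right side is false.

(⟸) Assume the antecedent. If t is true, the antecedent cannot hold. If t is false, the antecedent forces (t = F, r = F, u = T), and u → ((¬r ∧ u) ∧ (u → ¬t)) holds there. Either way u → ((¬r ∧ u) ∧ (u → ¬t)) holds.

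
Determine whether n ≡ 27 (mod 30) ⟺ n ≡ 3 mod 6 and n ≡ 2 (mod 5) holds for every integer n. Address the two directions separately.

[⇒] Suppose n ≡ 27 (mod 30); write n = 30j + 27. Since 6 ∣ 30, reducing mod 6 gives n ≡ 27 ≡ 3 (mod 6); since 5 ∣ 30, reducing mod 5 gives n ≡ 27 ≡ 2 (mod 5).

[⇐] Conversely, if n ≡ 3 (mod 6) and n ≡ 2 (mod 5), then by the Chinese remainder theorem n ≡ 27 (mod 30). This is exactly n ≡ 27 (mod 30).

Both directions hold; the statement is true.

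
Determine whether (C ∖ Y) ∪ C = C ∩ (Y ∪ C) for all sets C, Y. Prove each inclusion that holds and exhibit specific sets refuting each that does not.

Both inclusions hold.

Forward inclusion. Let x ∈ (C ∖ Y) ∪ C. Then either x ∈ C and x ∉ Y; or x ∈ C ∩ Y. In each case x ∈ C ∩ (Y ∪ C), so (C ∖ Y) ∪ C ⊆ C ∩ (Y ∪ C).

Reverse inclusion. Let x ∈ C ∩ (Y ∪ C). Then either x ∈ C and x ∉ Y; or x ∈ C ∩ Y. In each case x ∈ (C ∖ Y) ∪ C, so C ∩ (Y ∪ C) ⊆ (C ∖ Y) ∪ C.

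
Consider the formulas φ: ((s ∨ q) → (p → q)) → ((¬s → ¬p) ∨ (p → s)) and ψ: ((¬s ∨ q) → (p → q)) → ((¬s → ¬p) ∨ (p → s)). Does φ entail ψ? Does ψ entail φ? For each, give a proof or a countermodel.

Only the forward direction holds.

(⟸) This fails. Under q = F, s = F, p = T, the left side is false but the right side is true.

(⟹) Assume the antecedent. If s is true, the consequent reduces to true regardless of the other variables. If s is false, the antecedent forces (q = F, s = F, p = F) or (q = T, s = F, p = F), and the consequent holds there. Either way the consequent holds.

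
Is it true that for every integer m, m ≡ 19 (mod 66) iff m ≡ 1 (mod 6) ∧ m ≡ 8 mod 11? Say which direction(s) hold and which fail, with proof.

(⟹) Suppose m ≡ 19 (mod 66); write m = 66j + 19. Since 6 ∣ 66, reducing mod 6 gives m ≡ 19 ≡ 1 (mod 6); since 11 ∣ 66, reducing mod 11 gives m ≡ 19 ≡ 8 (mod 11).

(⟸) Conversely, if m ≡ 1 (mod 6) and m ≡ 8 (mod 11), then by the Chinese remainder theorem m ≡ 19 (mod 66). This is exactly m ≡ 19 (mod 66).

Both directions hold.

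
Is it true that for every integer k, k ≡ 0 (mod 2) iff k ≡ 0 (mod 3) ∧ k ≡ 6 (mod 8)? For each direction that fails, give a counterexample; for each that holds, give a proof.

Forward direction. This fails: k = 0 gives 0 ≡ 0 (mod 2) but 0 ≡ 0 (mod 8), so the conjunction on the right does not hold.

Converse. If k ≡ 0 (mod 3) and k ≡ 6 (mod 8), then by the Chinese remainder theorem k ≡ 6 (mod 24). Since 6 ≡ 0 (mod 2) and 2 ∣ 24, we get k ≡ 0 (mod 2).

Not equivalent: only (⇐) holds.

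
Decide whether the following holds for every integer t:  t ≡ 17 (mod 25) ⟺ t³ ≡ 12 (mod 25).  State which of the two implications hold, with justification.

(⟹) This fails: take t = 17. Then 17 ≡ 17 (mod 25), but 17³ = 4913 ≡ 13 (mod 25), not 12.

(⟸) This fails: take t = 8. Then 8³ = 512 ≡ 12 (mod 25), yet 8 ≡ 8 (mod 25), not 17.

(⇒) fails and (⇐) fails.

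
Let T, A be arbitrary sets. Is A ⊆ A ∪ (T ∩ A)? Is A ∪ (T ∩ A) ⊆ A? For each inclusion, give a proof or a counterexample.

Both inclusions hold.

Forward inclusion. Let x ∈ A. Then either x ∈ A and x ∉ T; or x ∈ T ∩ A. In each case x ∈ A ∪ (T ∩ A), so A ⊆ A ∪ (T ∩ A).

Reverse inclusion. Let x ∈ A ∪ (T ∩ A). Then either x ∈ A and x ∉ T; or x ∈ T ∩ A. In each case x ∈ A, so A ∪ (T ∩ A) ⊆ A.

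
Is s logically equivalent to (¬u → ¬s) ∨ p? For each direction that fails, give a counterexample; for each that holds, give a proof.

(⟹) This fails. Under s = T, p = F, u = F, the left side is true but the right side is false.

(⟸) This fails. Under s = F, p = F, u = F, the left side is false but the right side is true.

Neither implication holds.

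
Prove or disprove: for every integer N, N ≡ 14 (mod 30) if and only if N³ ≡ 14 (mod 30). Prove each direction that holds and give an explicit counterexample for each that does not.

Both implications hold.

(⟸) Suppose N³ ≡ 14 (mod 30). The only residue r in {0, …, 29} with r³ ≡ 14 (mod 30) is r = 14, so N ≡ 14 (mod 30).

(⟹) Suppose N ≡ 14 (mod 30). Write N = 30j + 14. Then (30j + 14)³ = 27000j³ + 37800j² + 17640j + 2744 = 30(900j³ + 1260j² + 588j + 91) + 14, so N³ ≡ 14 (mod 30).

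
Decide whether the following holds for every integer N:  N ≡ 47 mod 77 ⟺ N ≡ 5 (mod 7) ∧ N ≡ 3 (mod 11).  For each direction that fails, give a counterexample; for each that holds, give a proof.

Both directions hold.

(⇒) Suppose N ≡ 47 (mod 77); write N = 77j + 47. Since 7 ∣ 77, reducing mod 7 gives N ≡ 47 ≡ 5 (mod 7); since 11 ∣ 77, reducing mod 11 gives N ≡ 47 ≡ 3 (mod 11).

(⇐) Conversely, if N ≡ 5 (mod 7) and N ≡ 3 (mod 11), then by the Chinese remainder theorem N ≡ 47 (mod 77). This is exactly N ≡ 47 (mod 77).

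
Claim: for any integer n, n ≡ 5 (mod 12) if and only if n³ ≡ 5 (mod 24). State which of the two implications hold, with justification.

Only the reverse direction holds.

(⟸) The residues r modulo 24 with r³ ≡ 5 (mod 24) are exactly {5}, and each is ≡ 5 (mod 12).

(⟹) This fails: take n = 17. Then 17 ≡ 5 (mod 12), but 17³ = 4913 ≡ 17 (mod 24), not 5.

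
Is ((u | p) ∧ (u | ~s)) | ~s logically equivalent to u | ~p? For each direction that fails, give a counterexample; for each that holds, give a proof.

Neither implication holds.

Forward direction. This fails. Under u = F, p = T, s = F, the left side is true but the right side is false.

Converse. This fails. Under u = F, p = F, s = T, the left side is false but the right side is true.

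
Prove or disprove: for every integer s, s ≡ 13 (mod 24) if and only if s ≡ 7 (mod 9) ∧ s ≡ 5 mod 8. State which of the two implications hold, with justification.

[⇒] This fails: s = 37 gives 37 ≡ 13 (mod 24) but 37 ≡ 1 (mod 9), so the conjunction on the right does not hold.

[⇐] Conversely, if s ≡ 7 (mod 9) and s ≡ 5 (mod 8), then by the Chinese remainder theorem s ≡ 61 (mod 72). Since 61 ≡ 13 (mod 24) and 24 ∣ 72, we get s ≡ 13 (mod 24).

(⇒) fails; (⇐) holds.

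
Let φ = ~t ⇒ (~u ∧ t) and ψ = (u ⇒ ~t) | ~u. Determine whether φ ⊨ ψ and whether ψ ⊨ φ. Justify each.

Neither direction holds.

(⟹) This fails. Under u = T, t = T, the left side is true but the right side is false.

(⟸) This fails. Under u = F, t = F, the left side is false but the right side is true.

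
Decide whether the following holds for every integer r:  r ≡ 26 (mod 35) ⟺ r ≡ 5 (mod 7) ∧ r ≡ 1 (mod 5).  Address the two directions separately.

Equivalent; both directions hold.

(⟸) If r ≡ 5 (mod 7) and r ≡ 1 (mod 5), then by the Chinese remainder theorem r ≡ 26 (mod 35). This is exactly r ≡ 26 (mod 35).

(⟹) Suppose r ≡ 26 (mod 35); write r = 35j + 26. Since 7 ∣ 35, reducing mod 7 gives r ≡ 26 ≡ 5 (mod 7); since 5 ∣ 35, reducing mod 5 gives r ≡ 26 ≡ 1 (mod 5).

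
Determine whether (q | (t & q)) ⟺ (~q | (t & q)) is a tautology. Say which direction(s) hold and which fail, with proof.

(⟹) This fails. Under q = T, t = F, the left side is true but the right side is false.

(⟸) This fails. Under q = F, t = F, the left side is false but the right side is true.

Neither implication holds.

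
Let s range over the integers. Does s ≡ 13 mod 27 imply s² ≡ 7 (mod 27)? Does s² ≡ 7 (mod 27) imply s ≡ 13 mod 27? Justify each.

(⇒) Suppose s ≡ 13 mod 27. Write s = 27j + 13. Then (27j + 13)² = 729j² + 702j + 169 = 27(27j² + 26j + 6) + 7, so s² ≡ 7 (mod 27).

(⇐) This fails: take s = 14. Then 14² = 196 ≡ 7 (mod 27), yet 14 ≡ 14 (mod 27), not 13.

Only the forward direction holds.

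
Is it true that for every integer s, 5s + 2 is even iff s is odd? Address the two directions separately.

Both directions fail.

Forward direction. This fails: s = 6 gives 5s + 2 = 32, which is even, but 6 is even, not odd.

Converse. This also fails: s = 3 is odd, but 5s + 2 = 17 is odd, not even.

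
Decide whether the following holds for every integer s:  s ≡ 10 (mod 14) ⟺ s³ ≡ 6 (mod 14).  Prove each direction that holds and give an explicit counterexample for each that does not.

(⇒) holds; (⇐) fails.

(⇐) This fails: take s = 6. Then 6³ = 216 ≡ 6 (mod 14), yet 6 ≡ 6 (mod 14), not 10.

(⇒) Suppose s ≡ 10 (mod 14). Write s = 14j + 10. Then (14j + 10)³ = 2744j³ + 5880j² + 4200j + 1000 = 14(196j³ + 420j² + 300j + 71) + 6, so s³ ≡ 6 (mod 14).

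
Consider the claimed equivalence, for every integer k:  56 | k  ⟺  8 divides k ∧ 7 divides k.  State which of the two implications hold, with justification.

Both implications hold.

(⇐) Suppose 8 ∣ k and 7 ∣ k. Any common multiple of 8 and 7 is a multiple of their lcm; here gcd(8, 7) = 1, so lcm(8, 7) = 8·7 = 56, so 56 ∣ k.

(⇒) If 56 ∣ k, write k = 56q. Since 56 = 7·8, k = 8·(7q), so 8 ∣ k; and since 56 = 8·7, k = 7·(8q), so 7 ∣ k.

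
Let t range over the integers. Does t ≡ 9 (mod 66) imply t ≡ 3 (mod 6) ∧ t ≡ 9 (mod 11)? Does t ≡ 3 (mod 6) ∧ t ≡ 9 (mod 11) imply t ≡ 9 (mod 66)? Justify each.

(⇒) Suppose t ≡ 9 (mod 66); write t = 66j + 9. Since 6 ∣ 66, reducing mod 6 gives t ≡ 9 ≡ 3 (mod 6); since 11 ∣ 66, reducing mod 11 gives t ≡ 9 (mod 11).

(⇐) Conversely, if t ≡ 3 (mod 6) and t ≡ 9 (mod 11), then by the Chinese remainder theorem t ≡ 9 (mod 66). This is exactly t ≡ 9 (mod 66).

Both implications hold.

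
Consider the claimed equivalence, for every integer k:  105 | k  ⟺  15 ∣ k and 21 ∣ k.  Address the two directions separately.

(⟹) If 105 ∣ k, write k = 105q. Since 105 = 7·15, k = 15·(7q), so 15 ∣ k; and since 105 = 5·21, k = 21·(5q), so 21 ∣ k.

(⟸) Suppose 15 ∣ k and 21 ∣ k. Any common multiple of 15 and 21 is a multiple of their lcm; here lcm(15, 21) = 15·21/gcd(15, 21) = 315/3 = 105, so 105 ∣ k.

The biconditional holds.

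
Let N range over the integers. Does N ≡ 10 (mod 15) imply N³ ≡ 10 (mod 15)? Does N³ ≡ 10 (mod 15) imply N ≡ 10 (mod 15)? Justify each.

Both directions hold.

(→) Suppose N ≡ 10 (mod 15). Write N = 15j + 10. Then (15j + 10)³ = 3375j³ + 6750j² + 4500j + 1000 = 15(225j³ + 450j² + 300j + 66) + 10, so N³ ≡ 10 (mod 15).

(←) Conversely, suppose N³ ≡ 10 (mod 15). The only residue r in {0, …, 14} with r³ ≡ 10 (mod 15) is r = 10, so N ≡ 10 (mod 15).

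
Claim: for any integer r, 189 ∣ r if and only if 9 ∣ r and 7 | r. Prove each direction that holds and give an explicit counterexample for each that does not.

Only the forward direction holds.

[⇒] If 189 ∣ r, write r = 189q. Since 189 = 21·9, r = 9·(21q), so 9 ∣ r; and since 189 = 27·7, r = 7·(27q), so 7 ∣ r.

[⇐] This fails: take r = 63. Both 9 ∣ 63 and 7 ∣ 63, yet 63 is not a multiple of 189 (since 63 = 0·189 + 63), so 189 ∤ 63.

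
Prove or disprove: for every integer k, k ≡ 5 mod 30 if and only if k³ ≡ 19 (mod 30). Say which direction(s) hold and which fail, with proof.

Both directions fail.

(⇒) This fails: take k = 5. Then 5 ≡ 5 (mod 30), but 5³ = 125 ≡ 5 (mod 30), not 19.

(⇐) This fails: take k = 19. Then 19³ = 6859 ≡ 19 (mod 30), yet 19 ≡ 19 (mod 30), not 5.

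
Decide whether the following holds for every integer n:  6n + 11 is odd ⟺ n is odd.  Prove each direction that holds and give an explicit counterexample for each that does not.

The forward direction fails; the converse holds.

(⟹) This fails: take n = 0. Then 6n + 11 = 11, which is odd, yet n = 0 is even, not odd.

(⟸) Suppose n is odd. Since 6 is even, 6n is even for every n, so 6n + 11 has the same parity as 11, which is odd. Hence 6n + 11 is odd.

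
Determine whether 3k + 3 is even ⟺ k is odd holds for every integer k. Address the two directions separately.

The biconditional holds.

Forward direction. Suppose 3k + 3 is even. Since 3 is odd, 3k and k have the same parity, so 3k + 3 ≡ k + 3 (mod 2). As 3 is odd, 3k + 3 is even exactly when k is odd. Thus k is odd.

Converse. Suppose k is odd; write k = 2j + 1. Then 3k + 3 = 3·(2j + 1) + 3 = 2·3j + 6, which is even.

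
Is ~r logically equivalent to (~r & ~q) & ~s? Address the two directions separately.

Only the converse holds.

(⟹) This fails. Under q = T, r = F, s = F, the left side is true but the right side is false.

(⟸) Assume the antecedent. If q is true, the antecedent cannot hold. If q is false, the antecedent forces (q = F, r = F, s = F), and ~r holds there. Either way ~r holds.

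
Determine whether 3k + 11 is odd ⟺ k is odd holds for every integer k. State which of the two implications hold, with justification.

[⇒] This fails: k = 6 gives 3k + 11 = 29, which is odd, but 6 is even, not odd.

[⇐] This also fails: k = 7 is odd, but 3k + 11 = 32 is even, not odd.

(⇒) fails and (⇐) fails.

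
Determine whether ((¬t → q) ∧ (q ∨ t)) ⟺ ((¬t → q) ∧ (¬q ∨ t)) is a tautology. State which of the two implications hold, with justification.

Only the reverse direction holds.

Forward direction. This fails. Under q = T, t = F, the left side is true but the right side is false.

Converse. Assume the antecedent. If q is true, (¬t → q) ∧ (q ∨ t) reduces to true regardless of the other variables. If q is false, the antecedent forces (q = F, t = T), and (¬t → q) ∧ (q ∨ t) holds there. Either way (¬t → q) ∧ (q ∨ t) holds.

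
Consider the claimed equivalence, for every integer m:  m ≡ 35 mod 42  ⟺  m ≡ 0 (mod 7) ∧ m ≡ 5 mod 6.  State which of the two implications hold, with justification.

Forward direction. Suppose m ≡ 35 (mod 42); write m = 42j + 35. Since 7 ∣ 42, reducing mod 7 gives m ≡ 35 ≡ 0 (mod 7); since 6 ∣ 42, reducing mod 6 gives m ≡ 35 ≡ 5 (mod 6).

Converse. If m ≡ 0 (mod 7) and m ≡ 5 (mod 6), then by the Chinese remainder theorem m ≡ 35 (mod 42). This is exactly m ≡ 35 (mod 42).

Both directions hold.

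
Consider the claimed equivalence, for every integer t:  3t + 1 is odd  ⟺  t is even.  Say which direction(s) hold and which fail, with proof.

Both directions hold.

(⇒) Suppose 3t + 1 is odd. Since 3 is odd, 3t and t have the same parity, so 3t + 1 ≡ t + 1 (mod 2). As 1 is odd, 3t + 1 is odd exactly when t is even. Thus t is even.

(⇐) Conversely, suppose t is even; write t = 2j. Then 3t + 1 = 3·(2j) + 1 = 2·3j + 1, which is odd.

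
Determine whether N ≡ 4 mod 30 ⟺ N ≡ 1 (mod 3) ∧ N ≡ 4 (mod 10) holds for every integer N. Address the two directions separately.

(⟹) Suppose N ≡ 4 (mod 30); write N = 30j + 4. Since 3 ∣ 30, reducing mod 3 gives N ≡ 4 ≡ 1 (mod 3); since 10 ∣ 30, reducing mod 10 gives N ≡ 4 (mod 10).

(⟸) Conversely, if N ≡ 1 (mod 3) and N ≡ 4 (mod 10), then by the Chinese remainder theorem N ≡ 4 (mod 30). This is exactly N ≡ 4 (mod 30).

Equivalent; both directions hold.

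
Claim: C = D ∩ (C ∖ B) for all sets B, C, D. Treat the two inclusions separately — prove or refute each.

The sets are not equal: only the reverse inclusion holds.

Reverse inclusion. Let x ∈ D ∩ (C ∖ B). Then x ∈ C ∩ D and x ∉ B, from which x ∈ C.

Forward inclusion. This inclusion fails. Take B = ∅, C = {1}, D = ∅; then 1 ∈ C but 1 ∉ D ∩ (C ∖ B).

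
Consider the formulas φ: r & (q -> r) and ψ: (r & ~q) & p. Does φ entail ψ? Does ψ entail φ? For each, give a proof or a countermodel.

The forward direction fails; the converse holds.

Converse. Assume the antecedent. If q is true, the antecedent cannot hold. If q is false, the antecedent forces (q = F, r = T, p = T), and r & (q -> r) holds there. Either way r & (q -> r) holds.

Forward direction. This fails. Under q = F, r = T, p = F, the left side is true but the right side is false.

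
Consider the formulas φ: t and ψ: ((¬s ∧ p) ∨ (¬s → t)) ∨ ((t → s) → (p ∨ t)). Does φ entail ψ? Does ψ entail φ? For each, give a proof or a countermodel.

The forward direction holds; the converse fails.

(→) Assume the antecedent. If p is true, the consequent reduces to true regardless of the other variables. If p is false, the antecedent forces (p = F, s = F, t = T) or (p = F, s = T, t = T), and the consequent holds there. Either way the consequent holds.

(←) This fails. Under p = T, s = F, t = F, the left side is false but the right side is true.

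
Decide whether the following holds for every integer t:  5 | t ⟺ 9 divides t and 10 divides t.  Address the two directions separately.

(⇒) fails; (⇐) holds.

(→) This fails: take t = 5. Certainly 5 ∣ 5, but 9 ∤ 5.

(←) Suppose 9 ∣ t and 10 ∣ t. Any common multiple of 9 and 10 is a multiple of their lcm; here gcd(9, 10) = 1, so lcm(9, 10) = 9·10 = 90, so 90 ∣ t. Since 5 ∣ 90, it follows that 5 ∣ t.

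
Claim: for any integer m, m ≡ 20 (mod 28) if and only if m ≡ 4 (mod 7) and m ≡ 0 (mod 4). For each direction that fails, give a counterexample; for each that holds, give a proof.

(⇒) This fails: m = 20 gives 20 ≡ 20 (mod 28) but 20 ≡ 6 (mod 7), so the conjunction on the right does not hold.

(⇐) This fails: m = 4 satisfies both congruences on the right (4 ≡ 4 mod 7 and 4 ≡ 0 mod 4) yet 4 ≡ 4 (mod 28), not 20.

Neither implication holds.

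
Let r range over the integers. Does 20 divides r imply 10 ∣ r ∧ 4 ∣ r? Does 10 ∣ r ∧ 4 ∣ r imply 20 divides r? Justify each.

Forward direction. If 20 ∣ r, write r = 20q. Since 20 = 2·10, r = 10·(2q), so 10 ∣ r; and since 20 = 5·4, r = 4·(5q), so 4 ∣ r.

Converse. Suppose 10 ∣ r and 4 ∣ r. Any common multiple of 10 and 4 is a multiple of their lcm; here lcm(10, 4) = 10·4/gcd(10, 4) = 40/2 = 20, so 20 ∣ r.

The biconditional holds.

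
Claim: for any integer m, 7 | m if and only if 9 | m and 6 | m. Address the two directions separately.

Neither direction holds.

(⟹) This fails: take m = 7. Certainly 7 ∣ 7, but 9 ∤ 7.

(⟸) This fails: take m = 18. Both 9 ∣ 18 and 6 ∣ 18, yet 18 is not a multiple of 7 (since 18 = 2·7 + 4), so 7 ∤ 18.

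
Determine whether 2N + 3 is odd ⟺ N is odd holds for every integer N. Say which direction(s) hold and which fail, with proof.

Forward direction. This fails: take N = 0. Then 2N + 3 = 3, which is odd, yet N = 0 is even, not odd.

Converse. Suppose N is odd. Since 2 is even, 2N is even for every N, so 2N + 3 has the same parity as 3, which is odd. Hence 2N + 3 is odd.

(⇒) fails; (⇐) holds.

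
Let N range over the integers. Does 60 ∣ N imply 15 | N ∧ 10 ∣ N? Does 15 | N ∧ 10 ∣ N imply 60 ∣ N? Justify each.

(⇒) holds; (⇐) fails.

[⇐] This fails: take N = 30. Both 15 ∣ 30 and 10 ∣ 30, yet 30 is not a multiple of 60 (since 30 = 0·60 + 30), so 60 ∤ 30.

[⇒] If 60 ∣ N, write N = 60q. Since 60 = 4·15, N = 15·(4q), so 15 ∣ N; and since 60 = 6·10, N = 10·(6q), so 10 ∣ N.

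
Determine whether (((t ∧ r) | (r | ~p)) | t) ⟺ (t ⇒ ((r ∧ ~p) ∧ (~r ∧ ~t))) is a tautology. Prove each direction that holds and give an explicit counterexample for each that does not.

[⇒] This fails. Under t = T, p = F, r = F, the left side is true but the right side is false.

[⇐] This fails. Under t = F, p = T, r = F, the left side is false but the right side is true.

(⇒) fails and (⇐) fails.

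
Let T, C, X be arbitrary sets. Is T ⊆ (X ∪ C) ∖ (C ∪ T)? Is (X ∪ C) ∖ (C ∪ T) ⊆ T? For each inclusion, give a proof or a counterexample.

(⊆) This inclusion fails. Take T = {1}, C = ∅, X = ∅; then 1 ∈ T but 1 ∉ (X ∪ C) ∖ (C ∪ T).

(⊇) This inclusion fails. Take T = ∅, C = ∅, X = {1}; then 1 ∈ (X ∪ C) ∖ (C ∪ T) but 1 ∉ T.

Both inclusions fail.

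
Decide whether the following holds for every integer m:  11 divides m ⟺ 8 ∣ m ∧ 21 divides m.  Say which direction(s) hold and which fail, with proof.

(→) This fails: take m = 11. Certainly 11 ∣ 11, but 8 ∤ 11.

(←) This fails: take m = 168. Both 8 ∣ 168 and 21 ∣ 168, yet 168 is not a multiple of 11 (since 168 = 15·11 + 3), so 11 ∤ 168.

Both directions fail.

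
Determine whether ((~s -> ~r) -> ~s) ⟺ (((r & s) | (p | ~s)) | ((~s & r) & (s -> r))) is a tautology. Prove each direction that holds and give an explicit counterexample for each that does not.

Only the forward implication holds.

Forward direction. Assume the antecedent. If s is true, the antecedent cannot hold. If s is false, the consequent reduces to true regardless of the other variables. Either way the consequent holds.

Converse. This fails. Under s = T, p = T, r = F, the left side is false but the right side is true.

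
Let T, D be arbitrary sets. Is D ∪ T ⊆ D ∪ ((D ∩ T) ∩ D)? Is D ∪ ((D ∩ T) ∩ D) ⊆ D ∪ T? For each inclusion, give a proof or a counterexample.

The sets are not equal: only the reverse inclusion holds.

(⊆) This inclusion fails. Take T = {1}, D = ∅; then 1 ∈ D ∪ T but 1 ∉ D ∪ ((D ∩ T) ∩ D).

(⊇) Let x ∈ D ∪ ((D ∩ T) ∩ D). Then either x ∈ D and x ∉ T; or x ∈ T ∩ D. In each case x ∈ D ∪ T, so D ∪ ((D ∩ T) ∩ D) ⊆ D ∪ T.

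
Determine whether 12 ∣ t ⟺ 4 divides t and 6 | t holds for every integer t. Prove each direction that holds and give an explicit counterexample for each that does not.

Forward direction. If 12 ∣ t, write t = 12q. Since 12 = 3·4, t = 4·(3q), so 4 ∣ t; and since 12 = 2·6, t = 6·(2q), so 6 ∣ t.

Converse. Suppose 4 ∣ t and 6 ∣ t. Any common multiple of 4 and 6 is a multiple of their lcm; here lcm(4, 6) = 4·6/gcd(4, 6) = 24/2 = 12, so 12 ∣ t.

Equivalent; both directions hold.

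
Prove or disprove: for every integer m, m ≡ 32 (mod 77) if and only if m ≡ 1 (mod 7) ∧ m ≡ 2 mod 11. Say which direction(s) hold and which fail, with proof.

(→) This fails: m = 32 gives 32 ≡ 32 (mod 77) but 32 ≡ 4 (mod 7), so the conjunction on the right does not hold.

(←) This fails: m = 57 satisfies both congruences on the right (57 ≡ 1 mod 7 and 57 ≡ 2 mod 11) yet 57 ≡ 57 (mod 77), not 32.

Both directions fail.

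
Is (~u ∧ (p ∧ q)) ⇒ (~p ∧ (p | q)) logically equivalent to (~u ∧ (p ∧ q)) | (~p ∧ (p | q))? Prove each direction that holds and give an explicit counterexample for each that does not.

(⟹) This fails. Under q = F, p = F, u = F, the left side is true but the right side is false.

(⟸) This fails. Under q = T, p = T, u = F, the left side is false but the right side is true.

Both directions fail.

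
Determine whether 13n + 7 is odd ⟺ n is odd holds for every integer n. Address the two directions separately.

Forward direction. This fails: n = 2 gives 13n + 7 = 33, which is odd, but 2 is even, not odd.

Converse. This also fails: n = 1 is odd, but 13n + 7 = 20 is even, not odd.

Neither direction holds.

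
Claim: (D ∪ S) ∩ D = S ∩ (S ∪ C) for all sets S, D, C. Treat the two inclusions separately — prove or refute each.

(⊆) fails and (⊇) fails.

Forward inclusion. This inclusion fails. Take S = ∅, D = {1}, C = ∅; then 1 ∈ (D ∪ S) ∩ D but 1 ∉ S ∩ (S ∪ C).

Reverse inclusion. This inclusion fails. Take S = {1}, D = ∅, C = ∅; then 1 ∈ S ∩ (S ∪ C) but 1 ∉ (D ∪ S) ∩ D.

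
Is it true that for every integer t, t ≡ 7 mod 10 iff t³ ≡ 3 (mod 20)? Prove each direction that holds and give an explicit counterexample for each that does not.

Only the reverse direction holds.

[⇒] This fails: take t = 17. Then 17 ≡ 7 (mod 10), but 17³ = 4913 ≡ 13 (mod 20), not 3.

[⇐] Conversely, the residues r modulo 20 with r³ ≡ 3 (mod 20) are exactly {7}, and each is ≡ 7 (mod 10).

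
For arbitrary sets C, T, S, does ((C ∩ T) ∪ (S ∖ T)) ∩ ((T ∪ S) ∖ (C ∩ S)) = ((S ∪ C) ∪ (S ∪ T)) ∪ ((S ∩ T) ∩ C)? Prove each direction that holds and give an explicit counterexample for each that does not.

(⊆) holds; (⊇) fails.

(⊆) Let x ∈ ((C ∩ T) ∪ (S ∖ T)) ∩ ((T ∪ S) ∖ (C ∩ S)). Then either x ∈ C ∩ T and x ∉ S; or x ∈ S and x ∉ C, T. In each case x ∈ ((S ∪ C) ∪ (S ∪ T)) ∪ ((S ∩ T) ∩ C), so ((C ∩ T) ∪ (S ∖ T)) ∩ ((T ∪ S) ∖ (C ∩ S)) ⊆ ((S ∪ C) ∪ (S ∪ T)) ∪ ((S ∩ T) ∩ C).

(⊇) This inclusion fails. Take C = {1}, T = ∅, S = ∅; then 1 ∈ ((S ∪ C) ∪ (S ∪ T)) ∪ ((S ∩ T) ∩ C) but 1 ∉ ((C ∩ T) ∪ (S ∖ T)) ∩ ((T ∪ S) ∖ (C ∩ S)).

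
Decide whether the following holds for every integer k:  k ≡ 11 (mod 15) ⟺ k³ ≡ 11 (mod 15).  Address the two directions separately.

Both directions hold; the statement is true.

[⇐] Suppose k³ ≡ 11 (mod 15). The only residue r in {0, …, 14} with r³ ≡ 11 (mod 15) is r = 11, so k ≡ 11 (mod 15).

[⇒] Suppose k ≡ 11 (mod 15). Write k = 15j + 11. Then (15j + 11)³ = 3375j³ + 7425j² + 5445j + 1331 = 15(225j³ + 495j² + 363j + 88) + 11, so k³ ≡ 11 (mod 15).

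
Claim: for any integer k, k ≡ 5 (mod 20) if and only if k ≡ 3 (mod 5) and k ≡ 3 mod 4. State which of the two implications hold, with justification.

(⇒) fails and (⇐) fails.

Forward direction. This fails: k = 5 gives 5 ≡ 5 (mod 20) but 5 ≡ 0 (mod 5), so the conjunction on the right does not hold.

Converse. This fails: k = 3 satisfies both congruences on the right (3 ≡ 3 mod 5 and 3 ≡ 3 mod 4) yet 3 ≡ 3 (mod 20), not 5.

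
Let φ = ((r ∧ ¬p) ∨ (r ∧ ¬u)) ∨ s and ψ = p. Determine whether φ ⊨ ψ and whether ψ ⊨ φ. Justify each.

Forward direction. This fails. Under s = T, r = F, u = F, p = F, the left side is true but the right side is false.

Converse. This fails. Under s = F, r = F, u = F, p = T, the left side is false but the right side is true.

Both directions fail.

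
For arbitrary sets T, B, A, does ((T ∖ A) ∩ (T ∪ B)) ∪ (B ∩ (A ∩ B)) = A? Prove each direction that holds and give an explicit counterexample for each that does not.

(⟹) This inclusion fails. Take T = {1}, B = ∅, A = ∅; then 1 ∈ ((T ∖ A) ∩ (T ∪ B)) ∪ (B ∩ (A ∩ B)) but 1 ∉ A.

(⟸) This inclusion fails. Take T = ∅, B = ∅, A = {1}; then 1 ∈ A but 1 ∉ ((T ∖ A) ∩ (T ∪ B)) ∪ (B ∩ (A ∩ B)).

Neither inclusion holds.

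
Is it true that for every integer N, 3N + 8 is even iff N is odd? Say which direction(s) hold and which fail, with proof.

(⇒) This fails: N = 0 gives 3N + 8 = 8, which is even, but 0 is even, not odd.

(⇐) This also fails: N = 1 is odd, but 3N + 8 = 11 is odd, not even.

Neither implication holds.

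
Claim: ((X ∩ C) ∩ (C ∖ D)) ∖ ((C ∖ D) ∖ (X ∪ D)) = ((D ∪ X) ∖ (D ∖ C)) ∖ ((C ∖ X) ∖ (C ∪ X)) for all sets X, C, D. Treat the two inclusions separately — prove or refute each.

(⟹) Let x ∈ ((X ∩ C) ∩ (C ∖ D)) ∖ ((C ∖ D) ∖ (X ∪ D)). Then x ∈ X ∩ C and x ∉ D, from which x ∈ ((D ∪ X) ∖ (D ∖ C)) ∖ ((C ∖ X) ∖ (C ∪ X)).

(⟸) This inclusion fails. Take X = {1}, C = ∅, D = ∅; then 1 ∈ ((D ∪ X) ∖ (D ∖ C)) ∖ ((C ∖ X) ∖ (C ∪ X)) but 1 ∉ ((X ∩ C) ∩ (C ∖ D)) ∖ ((C ∖ D) ∖ (X ∪ D)).

Only the forward inclusion holds.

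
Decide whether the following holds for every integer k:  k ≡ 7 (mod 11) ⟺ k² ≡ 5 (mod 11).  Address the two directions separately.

[⇒] Suppose k ≡ 7 (mod 11). Write k = 11j + 7. Then (11j + 7)² = 121j² + 154j + 49 = 11(11j² + 14j + 4) + 5, so k² ≡ 5 (mod 11).

[⇐] This fails: take k = 4. Then 4² = 16 ≡ 5 (mod 11), yet 4 ≡ 4 (mod 11), not 7.

Only the forward implication holds.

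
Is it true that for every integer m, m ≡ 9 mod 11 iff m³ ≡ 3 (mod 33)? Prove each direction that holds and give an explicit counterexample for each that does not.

[⇒] This fails: take m = 20. Then 20 ≡ 9 (mod 11), but 20³ = 8000 ≡ 14 (mod 33), not 3.

[⇐] Conversely, the residues r modulo 33 with r³ ≡ 3 (mod 33) are exactly {9}, and each is ≡ 9 (mod 11).

Only the converse holds.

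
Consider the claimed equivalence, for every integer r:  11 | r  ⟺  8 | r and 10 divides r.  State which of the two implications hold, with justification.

(⇒) fails and (⇐) fails.

(→) This fails: take r = 11. Certainly 11 ∣ 11, but 8 ∤ 11.

(←) This fails: take r = 40. Both 8 ∣ 40 and 10 ∣ 40, yet 40 is not a multiple of 11 (since 40 = 3·11 + 7), so 11 ∤ 40.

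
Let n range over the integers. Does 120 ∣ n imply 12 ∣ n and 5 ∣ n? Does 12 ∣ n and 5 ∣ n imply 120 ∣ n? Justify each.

(⟹) If 120 ∣ n, write n = 120q. Since 120 = 10·12, n = 12·(10q), so 12 ∣ n; and since 120 = 24·5, n = 5·(24q), so 5 ∣ n.

(⟸) This fails: take n = 60. Both 12 ∣ 60 and 5 ∣ 60, yet 60 is not a multiple of 120 (since 60 = 0·120 + 60), so 120 ∤ 60.

The forward direction holds; the converse fails.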